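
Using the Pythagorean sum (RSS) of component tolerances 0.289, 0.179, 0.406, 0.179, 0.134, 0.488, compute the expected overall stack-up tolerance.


RSS = sqrt(0.289^2 + 0.179^2 + 0.406^2 + 0.179^2 + 0.134^2 + 0.488^2)
= sqrt(0.568539)
= 0.7540

0.7540


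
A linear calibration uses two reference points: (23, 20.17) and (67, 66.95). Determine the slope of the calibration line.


slope = (y2 - y1) / (x2 - x1)
= (66.95 - 20.17) / (67 - 23)
= 46.7800 / 44
= 1.0632

1.0632


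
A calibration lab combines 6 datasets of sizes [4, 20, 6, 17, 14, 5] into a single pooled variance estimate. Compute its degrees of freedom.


nu = sum_i (n_i - 1)
nu = ((4 - 1) + (20 - 1) + (6 - 1) + (17 - 1) + (14 - 1) + (5 - 1))
nu = 3 + 19 + 5 + 16 + 13 + 4
nu = 60

60


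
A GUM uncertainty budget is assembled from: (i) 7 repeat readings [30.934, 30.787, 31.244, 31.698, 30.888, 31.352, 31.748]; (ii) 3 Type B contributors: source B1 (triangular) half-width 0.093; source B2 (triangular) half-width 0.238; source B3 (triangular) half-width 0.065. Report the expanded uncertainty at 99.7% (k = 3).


mean = (30.934 + 30.787 + 31.244 + 31.698 + 30.888 + 31.352 + 31.748) / 7 = 31.23585714
s = sqrt(sum((x - mean)^2)/(n-1)) = 0.38794692
u_A = s / sqrt(n) = 0.38794692 / sqrt(7) = 0.14663015
u_B1 = 0.093 / sqrt(6) = 0.037967091
u_B2 = 0.238 / sqrt(6) = 0.097163093
u_B3 = 0.065 / sqrt(6) = 0.026536139
uc = sqrt(0.14663015^2 + 0.037967091^2 + 0.097163093^2 + 0.026536139^2) = 0.18189759
U = k * uc = 3 * 0.18189759
U = 0.5457

0.5457


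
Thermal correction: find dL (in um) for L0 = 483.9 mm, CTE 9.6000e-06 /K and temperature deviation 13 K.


dL = L * alpha * dT
= 483.9 * 9.6000e-06 * 13
= 0.0603907 mm
dL_um = 0.0603907 * 1000 = 60.3907 um

60.3907


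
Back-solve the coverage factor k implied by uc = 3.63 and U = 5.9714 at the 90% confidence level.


k = U / uc
k = 5.9714 / 3.63
k = 1.645

1.645


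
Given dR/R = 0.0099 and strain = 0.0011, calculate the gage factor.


GF = (dR/R) / epsilon
= 0.0099 / 0.0011
= 9.0000

9.0000


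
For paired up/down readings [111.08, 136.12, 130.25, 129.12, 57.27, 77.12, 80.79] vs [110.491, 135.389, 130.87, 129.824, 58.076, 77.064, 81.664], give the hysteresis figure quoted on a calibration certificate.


|111.08 - 110.491| = 0.5890
|136.12 - 135.389| = 0.7310
|130.25 - 130.87| = 0.6200
|129.12 - 129.824| = 0.7040
|57.27 - 58.076| = 0.8060
|77.12 - 77.064| = 0.0560
|80.79 - 81.664| = 0.8740
hysteresis = max(diffs) = 0.8740

0.8740


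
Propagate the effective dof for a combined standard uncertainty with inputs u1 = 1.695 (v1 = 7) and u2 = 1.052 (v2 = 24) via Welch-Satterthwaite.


uc = sqrt(u1^2 + u2^2) = sqrt(1.695^2 + 1.052^2) = 1.9949258
v_eff = uc^4 / (u1^4/v1 + u2^4/v2)
= 1.9949258^4 / (1.695^4/7 + 1.052^4/24)
= 15.838242 / 1.2302149
v_eff = 12.8744

12.8744


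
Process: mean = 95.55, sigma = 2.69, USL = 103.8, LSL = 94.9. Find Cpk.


Cpu = (USL - mean) / (3*sigma) = (103.8 - 95.55) / (3*2.69) = 1.0223
Cpl = (mean - LSL) / (3*sigma) = (95.55 - 94.9) / (3*2.69) = 0.0805
Cpk = min(Cpu, Cpl) = 0.0805

0.0805


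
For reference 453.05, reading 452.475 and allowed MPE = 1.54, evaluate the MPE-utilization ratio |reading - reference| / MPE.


e = indication - reference = 452.475 - 453.05 = -0.5750
|e| = 0.5750
ratio = |e| / MPE = 0.5750 / 1.54
ratio = 0.3734

0.3734


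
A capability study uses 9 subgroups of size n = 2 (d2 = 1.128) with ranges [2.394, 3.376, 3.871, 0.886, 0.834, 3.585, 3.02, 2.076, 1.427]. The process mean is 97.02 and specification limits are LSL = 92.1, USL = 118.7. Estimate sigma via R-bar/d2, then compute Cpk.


R_bar = (2.394 + 3.376 + 3.871 + 0.886 + 0.834 + 3.585 + 3.02 + 2.076 + 1.427) / 9 = 2.3854444
sigma = R_bar / d2 = 2.3854444 / 1.128 = 2.1147557
Cp = (USL - LSL)/(6*sigma) = (118.7 - 92.1)/(6*2.1147557) = 2.0964
Cpu = (118.7 - 97.02)/(3*2.1147557) = 3.4173
Cpl = (97.02 - 92.1)/(3*2.1147557) = 0.7755
Cpk = min(Cpu, Cpl) = 0.7755

0.7755


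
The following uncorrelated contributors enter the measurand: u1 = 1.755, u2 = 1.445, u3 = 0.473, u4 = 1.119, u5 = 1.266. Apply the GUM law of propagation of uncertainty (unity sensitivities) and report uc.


uc = sqrt(1.755^2 + 1.445^2 + 0.473^2 + 1.119^2 + 1.266^2)
uc = sqrt(8.246696)
uc = 2.8717

2.8717


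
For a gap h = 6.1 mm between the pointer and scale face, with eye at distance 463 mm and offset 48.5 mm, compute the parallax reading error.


error = h * offset / d
= 6.1 * 48.5 / 463
= 0.6390

0.6390


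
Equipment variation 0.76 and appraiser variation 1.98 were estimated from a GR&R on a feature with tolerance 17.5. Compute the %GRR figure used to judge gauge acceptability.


GRR = sqrt(EV^2 + AV^2) = sqrt(0.76^2 + 1.98^2) = 2.1208489
%GRR = GRR / tol * 100 = 2.1208489 / 17.5 * 100
%GRR = 12.1191

12.1191


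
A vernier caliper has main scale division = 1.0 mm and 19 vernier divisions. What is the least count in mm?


LC = MSD / n_div
= 1.0 / 19
= 0.0526

0.0526


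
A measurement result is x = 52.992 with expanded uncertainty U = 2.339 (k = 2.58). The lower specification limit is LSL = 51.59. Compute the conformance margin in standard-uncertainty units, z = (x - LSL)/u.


u = U / k = 2.339 / 2.58 = 0.90658915
margin = |LSL - x| = |51.59 - 52.992| = 1.402
z = margin / u = 1.402 / 0.90658915
z = 1.5465

1.5465


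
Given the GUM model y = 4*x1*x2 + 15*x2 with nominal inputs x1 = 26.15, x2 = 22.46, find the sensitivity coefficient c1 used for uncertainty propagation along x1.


y = 4*x1*x2 + 15*x2
dy/dx1 = 4*x2
Evaluate at x2 = 22.46: c1 = 4 * 22.46
c1 = 89.8400

89.8400


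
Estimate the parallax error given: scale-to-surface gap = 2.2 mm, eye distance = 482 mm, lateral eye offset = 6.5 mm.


error = h * offset / d
= 2.2 * 6.5 / 482
= 0.0297

0.0297


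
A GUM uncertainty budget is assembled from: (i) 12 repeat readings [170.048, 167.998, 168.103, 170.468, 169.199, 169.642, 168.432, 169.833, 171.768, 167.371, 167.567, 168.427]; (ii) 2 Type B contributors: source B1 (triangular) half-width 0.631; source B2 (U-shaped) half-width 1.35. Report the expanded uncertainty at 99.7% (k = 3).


mean = (170.048 + 167.998 + 168.103 + 170.468 + 169.199 + 169.642 + 168.432 + 169.833 + 171.768 + 167.371 + 167.567 + 168.427) / 12 = 169.0713333
s = sqrt(sum((x - mean)^2)/(n-1)) = 1.3200014
u_A = s / sqrt(n) = 1.3200014 / sqrt(12) = 0.38105158
u_B1 = 0.631 / sqrt(6) = 0.25760467
u_B2 = 1.35 / sqrt(2) = 0.95459415
uc = sqrt(0.38105158^2 + 0.25760467^2 + 0.95459415^2) = 1.0596275
U = k * uc = 3 * 1.0596275
U = 3.1789

3.1789


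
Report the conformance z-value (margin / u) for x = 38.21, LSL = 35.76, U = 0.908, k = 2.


u = U / k = 0.908 / 2 = 0.454
margin = |LSL - x| = |35.76 - 38.21| = 2.45
z = margin / u = 2.45 / 0.454
z = 5.3965

5.3965


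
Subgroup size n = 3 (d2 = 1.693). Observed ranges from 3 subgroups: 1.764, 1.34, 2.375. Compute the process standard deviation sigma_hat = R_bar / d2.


R_bar = (1.764 + 1.34 + 2.375) / 3
R_bar = 5.479 / 3 = 1.8263333
sigma_hat = R_bar / d2 = 1.8263333 / 1.693 = 1.0788

1.0788


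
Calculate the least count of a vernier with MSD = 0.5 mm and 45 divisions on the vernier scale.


LC = MSD / n_div
= 0.5 / 45
= 0.0111

0.0111


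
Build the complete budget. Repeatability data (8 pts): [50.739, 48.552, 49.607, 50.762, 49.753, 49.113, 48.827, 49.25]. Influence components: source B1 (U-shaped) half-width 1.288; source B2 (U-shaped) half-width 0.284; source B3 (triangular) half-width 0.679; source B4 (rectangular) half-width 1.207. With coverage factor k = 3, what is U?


mean = (50.739 + 48.552 + 49.607 + 50.762 + 49.753 + 49.113 + 48.827 + 49.25) / 8 = 49.575375
s = sqrt(sum((x - mean)^2)/(n-1)) = 0.82129461
u_A = s / sqrt(n) = 0.82129461 / sqrt(8) = 0.29037149
u_B1 = 1.288 / sqrt(2) = 0.91075353
u_B2 = 0.284 / sqrt(2) = 0.20081833
u_B3 = 0.679 / sqrt(6) = 0.27720059
u_B4 = 1.207 / sqrt(3) = 0.69686177
uc = sqrt(0.29037149^2 + 0.91075353^2 + 0.20081833^2 + 0.27720059^2 + 0.69686177^2) = 1.2314918
U = k * uc = 3 * 1.2314918
U = 3.6945

3.6945


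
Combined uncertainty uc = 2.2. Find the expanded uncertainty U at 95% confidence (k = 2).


U = k * uc
U = 2 * 2.2
U = 4.4000

4.4000


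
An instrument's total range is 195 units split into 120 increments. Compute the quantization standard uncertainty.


resolution = range / divisions
resolution = 195 / 120 = 1.625
u_res = resolution / (2*sqrt(3))
u_res = 1.625 / 3.4641016
u_res = 0.4691

0.4691


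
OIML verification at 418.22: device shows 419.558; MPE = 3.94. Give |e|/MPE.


e = indication - reference = 419.558 - 418.22 = 1.3380
|e| = 1.3380
ratio = |e| / MPE = 1.3380 / 3.94
ratio = 0.3396

0.3396


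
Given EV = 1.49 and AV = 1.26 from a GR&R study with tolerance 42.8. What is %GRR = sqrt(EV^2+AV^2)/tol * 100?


GRR = sqrt(EV^2 + AV^2) = sqrt(1.49^2 + 1.26^2) = 1.9513329
%GRR = GRR / tol * 100 = 1.9513329 / 42.8 * 100
%GRR = 4.5592

4.5592


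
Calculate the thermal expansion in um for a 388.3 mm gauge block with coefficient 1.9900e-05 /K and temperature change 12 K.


dL = L * alpha * dT
= 388.3 * 1.9900e-05 * 12
= 0.0927260 mm
dL_um = 0.0927260 * 1000 = 92.7260 um

92.7260


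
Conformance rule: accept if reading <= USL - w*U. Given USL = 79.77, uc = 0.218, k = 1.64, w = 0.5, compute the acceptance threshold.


U = k * uc = 1.64 * 0.218 = 0.35752
guard band g = w * U = 0.5 * 0.35752 = 0.17876
AL = USL - g = 79.77 - 0.17876
AL = 79.5912

79.5912


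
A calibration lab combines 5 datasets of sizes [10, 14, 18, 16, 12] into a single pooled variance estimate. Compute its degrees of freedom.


nu = sum_i (n_i - 1)
nu = ((10 - 1) + (14 - 1) + (18 - 1) + (16 - 1) + (12 - 1))
nu = 9 + 13 + 17 + 15 + 11
nu = 65

65


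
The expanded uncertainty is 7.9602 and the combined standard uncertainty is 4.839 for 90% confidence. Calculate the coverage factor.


k = U / uc
k = 7.9602 / 4.839
k = 1.645

1.645


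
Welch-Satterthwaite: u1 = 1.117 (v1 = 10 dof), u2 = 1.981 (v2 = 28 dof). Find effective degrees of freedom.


uc = sqrt(u1^2 + u2^2) = sqrt(1.117^2 + 1.981^2) = 2.2742141
v_eff = uc^4 / (u1^4/v1 + u2^4/v2)
= 2.2742141^4 / (1.117^4/10 + 1.981^4/28)
= 26.750099 / 0.70569454
v_eff = 37.9061

37.9061


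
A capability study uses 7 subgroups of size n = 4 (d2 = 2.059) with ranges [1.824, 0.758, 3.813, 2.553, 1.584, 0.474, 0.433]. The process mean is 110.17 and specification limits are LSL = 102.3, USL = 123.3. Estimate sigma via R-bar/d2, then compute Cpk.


R_bar = (1.824 + 0.758 + 3.813 + 2.553 + 1.584 + 0.474 + 0.433) / 7 = 1.6341429
sigma = R_bar / d2 = 1.6341429 / 2.059 = 0.79365852
Cp = (USL - LSL)/(6*sigma) = (123.3 - 102.3)/(6*0.79365852) = 4.4100
Cpu = (123.3 - 110.17)/(3*0.79365852) = 5.5145
Cpl = (110.17 - 102.3)/(3*0.79365852) = 3.3054
Cpk = min(Cpu, Cpl) = 3.3054

3.3054


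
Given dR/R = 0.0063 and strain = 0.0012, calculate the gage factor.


GF = (dR/R) / epsilon
= 0.0063 / 0.0012
= 5.2500

5.2500


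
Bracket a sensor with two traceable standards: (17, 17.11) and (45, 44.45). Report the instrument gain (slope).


slope = (y2 - y1) / (x2 - x1)
= (44.45 - 17.11) / (45 - 17)
= 27.3400 / 28
= 0.9764

0.9764


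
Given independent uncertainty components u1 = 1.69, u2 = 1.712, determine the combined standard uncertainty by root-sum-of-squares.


uc = sqrt(1.69^2 + 1.712^2)
uc = sqrt(5.787044)
uc = 2.4056

2.4056


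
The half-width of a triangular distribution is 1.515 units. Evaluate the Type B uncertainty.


u_B = half_width / sqrt(6)
u_B = 1.515 / 2.4494897
u_B = 0.6185

0.6185


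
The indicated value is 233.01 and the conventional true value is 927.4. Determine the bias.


Systematic error = measured - true
= 233.01 - 927.4
= -694.3900

-694.3900


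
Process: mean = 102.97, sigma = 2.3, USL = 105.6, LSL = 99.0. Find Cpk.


Cpu = (USL - mean) / (3*sigma) = (105.6 - 102.97) / (3*2.3) = 0.3812
Cpl = (mean - LSL) / (3*sigma) = (102.97 - 99.0) / (3*2.3) = 0.5754
Cpk = min(Cpu, Cpl) = 0.3812

0.3812


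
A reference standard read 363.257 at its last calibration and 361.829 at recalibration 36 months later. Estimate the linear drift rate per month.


rate = (v2 - v1) / months
= (361.829 - 363.257) / 36
= -1.4280 / 36
= -0.0397

-0.0397


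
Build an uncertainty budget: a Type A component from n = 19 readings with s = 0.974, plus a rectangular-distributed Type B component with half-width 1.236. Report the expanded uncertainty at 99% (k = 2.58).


u_A = s / sqrt(n) = 0.974 / sqrt(19) = 0.22345092
u_B = half_width / sqrt(3) = 1.236 / sqrt(3) = 0.71360493
uc = sqrt(u_A^2 + u_B^2) = sqrt(0.22345092^2 + 0.71360493^2) = 0.74777156
U = k * uc = 2.58 * 0.74777156
U = 1.9293

1.9293


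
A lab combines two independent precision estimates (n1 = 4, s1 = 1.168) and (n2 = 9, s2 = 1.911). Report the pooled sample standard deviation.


s_p = sqrt(((n1-1)*s1^2 + (n2-1)*s2^2) / (n1+n2-2))
numerator = (4-1)*1.168^2 + (9-1)*1.911^2 = 4.092672 + 29.215368 = 33.30804
denominator = 4 + 9 - 2 = 11
s_p^2 = 33.30804 / 11 = 3.0280036
s_p = sqrt(3.0280036) = 1.7401

1.7401


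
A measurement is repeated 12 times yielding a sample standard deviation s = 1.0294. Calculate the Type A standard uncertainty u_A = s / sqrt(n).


u_A = s / sqrt(n)
u_A = 1.0294 / sqrt(12)
u_A = 1.0294 / 3.4641016
u_A = 0.2972

0.2972


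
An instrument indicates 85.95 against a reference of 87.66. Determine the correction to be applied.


Correction = standard - reading
= 87.66 - 85.95
= 1.7100

1.7100


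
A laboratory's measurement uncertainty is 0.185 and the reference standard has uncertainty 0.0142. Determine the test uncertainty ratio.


TUR = u_lab / u_ref
= 0.185 / 0.0142
= 13.0282

13.0282


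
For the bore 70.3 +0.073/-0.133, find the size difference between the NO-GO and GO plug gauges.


GO = nominal - lower_tol (smallest hole = maximum material condition)
GO = 70.3 - 0.133 = 70.167
NO-GO = nominal + upper_tol (largest hole = least material condition)
NO-GO = 70.3 + 0.073 = 70.373
spread = NO-GO - GO = 70.373 - 70.167 = 0.2060

0.2060


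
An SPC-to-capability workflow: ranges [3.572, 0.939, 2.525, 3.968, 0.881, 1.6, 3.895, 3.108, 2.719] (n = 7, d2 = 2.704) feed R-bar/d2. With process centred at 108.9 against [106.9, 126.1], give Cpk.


R_bar = (3.572 + 0.939 + 2.525 + 3.968 + 0.881 + 1.6 + 3.895 + 3.108 + 2.719) / 9 = 2.5785556
sigma = R_bar / d2 = 2.5785556 / 2.704 = 0.95360784
Cp = (USL - LSL)/(6*sigma) = (126.1 - 106.9)/(6*0.95360784) = 3.3557
Cpu = (126.1 - 108.9)/(3*0.95360784) = 6.0123
Cpl = (108.9 - 106.9)/(3*0.95360784) = 0.6991
Cpk = min(Cpu, Cpl) = 0.6991

0.6991


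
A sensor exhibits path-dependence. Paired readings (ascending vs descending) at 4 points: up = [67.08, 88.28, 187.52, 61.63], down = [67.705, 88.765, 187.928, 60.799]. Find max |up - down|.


|67.08 - 67.705| = 0.6250
|88.28 - 88.765| = 0.4850
|187.52 - 187.928| = 0.4080
|61.63 - 60.799| = 0.8310
hysteresis = max(diffs) = 0.8310

0.8310


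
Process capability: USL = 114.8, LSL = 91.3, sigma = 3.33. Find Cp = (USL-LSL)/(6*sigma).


Cp = (USL - LSL) / (6 * sigma)
= (114.8 - 91.3) / (6 * 3.33)
= 23.5000 / 19.9800
= 1.1762

1.1762


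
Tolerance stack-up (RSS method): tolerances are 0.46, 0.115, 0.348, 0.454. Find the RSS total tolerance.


RSS = sqrt(0.46^2 + 0.115^2 + 0.348^2 + 0.454^2)
= sqrt(0.552045)
= 0.7430

0.7430


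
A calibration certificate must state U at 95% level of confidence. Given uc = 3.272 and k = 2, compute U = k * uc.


U = k * uc
U = 2 * 3.272
U = 6.5440

6.5440


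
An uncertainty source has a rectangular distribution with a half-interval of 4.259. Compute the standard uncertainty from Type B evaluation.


u_B = half_width / sqrt(3)
u_B = 4.259 / 1.7320508
u_B = 2.4589

2.4589


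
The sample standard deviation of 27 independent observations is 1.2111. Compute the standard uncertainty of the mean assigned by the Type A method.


u_A = s / sqrt(n)
u_A = 1.2111 / sqrt(27)
u_A = 1.2111 / 5.1961524
u_A = 0.2331

0.2331


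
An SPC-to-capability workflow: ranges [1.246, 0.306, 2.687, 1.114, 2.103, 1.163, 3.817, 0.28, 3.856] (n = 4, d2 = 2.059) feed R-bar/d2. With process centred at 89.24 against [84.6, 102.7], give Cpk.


R_bar = (1.246 + 0.306 + 2.687 + 1.114 + 2.103 + 1.163 + 3.817 + 0.28 + 3.856) / 9 = 1.8413333
sigma = R_bar / d2 = 1.8413333 / 2.059 = 0.89428524
Cp = (USL - LSL)/(6*sigma) = (102.7 - 84.6)/(6*0.89428524) = 3.3733
Cpu = (102.7 - 89.24)/(3*0.89428524) = 5.0170
Cpl = (89.24 - 84.6)/(3*0.89428524) = 1.7295
Cpk = min(Cpu, Cpl) = 1.7295

1.7295


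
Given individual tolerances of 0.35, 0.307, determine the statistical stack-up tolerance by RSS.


RSS = sqrt(0.35^2 + 0.307^2)
= sqrt(0.216749)
= 0.4656

0.4656


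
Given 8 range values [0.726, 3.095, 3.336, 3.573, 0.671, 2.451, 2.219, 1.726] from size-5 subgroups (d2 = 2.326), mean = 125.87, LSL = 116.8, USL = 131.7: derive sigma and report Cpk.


R_bar = (0.726 + 3.095 + 3.336 + 3.573 + 0.671 + 2.451 + 2.219 + 1.726) / 8 = 2.224625
sigma = R_bar / d2 = 2.224625 / 2.326 = 0.9564166
Cp = (USL - LSL)/(6*sigma) = (131.7 - 116.8)/(6*0.9564166) = 2.5965
Cpu = (131.7 - 125.87)/(3*0.9564166) = 2.0319
Cpl = (125.87 - 116.8)/(3*0.9564166) = 3.1611
Cpk = min(Cpu, Cpl) = 2.0319

2.0319


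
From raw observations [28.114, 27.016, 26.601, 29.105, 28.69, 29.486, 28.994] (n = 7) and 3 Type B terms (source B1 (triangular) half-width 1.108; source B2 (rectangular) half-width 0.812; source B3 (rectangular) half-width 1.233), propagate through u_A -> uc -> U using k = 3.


mean = (28.114 + 27.016 + 26.601 + 29.105 + 28.69 + 29.486 + 28.994) / 7 = 28.28657143
s = sqrt(sum((x - mean)^2)/(n-1)) = 1.0997687
u_A = s / sqrt(n) = 1.0997687 / sqrt(7) = 0.4156735
u_B1 = 1.108 / sqrt(6) = 0.45233911
u_B2 = 0.812 / sqrt(3) = 0.46880842
u_B3 = 1.233 / sqrt(3) = 0.71187288
uc = sqrt(0.4156735^2 + 0.45233911^2 + 0.46880842^2 + 0.71187288^2) = 1.0506852
U = k * uc = 3 * 1.0506852
U = 3.1521

3.1521


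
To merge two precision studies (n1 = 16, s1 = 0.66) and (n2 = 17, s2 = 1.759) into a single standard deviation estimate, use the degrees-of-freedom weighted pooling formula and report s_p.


s_p = sqrt(((n1-1)*s1^2 + (n2-1)*s2^2) / (n1+n2-2))
numerator = (16-1)*0.66^2 + (17-1)*1.759^2 = 6.534 + 49.505296 = 56.039296
denominator = 16 + 17 - 2 = 31
s_p^2 = 56.039296 / 31 = 1.8077192
s_p = sqrt(1.8077192) = 1.3445

1.3445


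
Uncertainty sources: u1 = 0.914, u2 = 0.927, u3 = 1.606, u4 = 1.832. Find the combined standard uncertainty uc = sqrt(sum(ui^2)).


uc = sqrt(0.914^2 + 0.927^2 + 1.606^2 + 1.832^2)
uc = sqrt(7.630185)
uc = 2.7623

2.7623


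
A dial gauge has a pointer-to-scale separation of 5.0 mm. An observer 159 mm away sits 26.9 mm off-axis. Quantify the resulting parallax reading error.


error = h * offset / d
= 5.0 * 26.9 / 159
= 0.8459

0.8459


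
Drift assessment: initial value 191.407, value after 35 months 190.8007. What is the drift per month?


rate = (v2 - v1) / months
= (190.8007 - 191.407) / 35
= -0.6063 / 35
= -0.0173

-0.0173


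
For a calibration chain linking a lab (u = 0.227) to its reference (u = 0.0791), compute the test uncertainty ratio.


TUR = u_lab / u_ref
= 0.227 / 0.0791
= 2.8698

2.8698


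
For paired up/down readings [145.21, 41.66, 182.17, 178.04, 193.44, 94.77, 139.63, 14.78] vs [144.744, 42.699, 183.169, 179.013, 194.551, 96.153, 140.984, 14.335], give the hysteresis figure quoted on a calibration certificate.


|145.21 - 144.744| = 0.4660
|41.66 - 42.699| = 1.0390
|182.17 - 183.169| = 0.9990
|178.04 - 179.013| = 0.9730
|193.44 - 194.551| = 1.1110
|94.77 - 96.153| = 1.3830
|139.63 - 140.984| = 1.3540
|14.78 - 14.335| = 0.4450
hysteresis = max(diffs) = 1.3830

1.3830


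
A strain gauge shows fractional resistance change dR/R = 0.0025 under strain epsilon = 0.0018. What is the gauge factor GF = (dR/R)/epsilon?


GF = (dR/R) / epsilon
= 0.0025 / 0.0018
= 1.3889

1.3889


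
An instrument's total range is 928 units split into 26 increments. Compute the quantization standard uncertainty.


resolution = range / divisions
resolution = 928 / 26 = 35.692308
u_res = resolution / (2*sqrt(3))
u_res = 35.692308 / 3.4641016
u_res = 10.3035

10.3035


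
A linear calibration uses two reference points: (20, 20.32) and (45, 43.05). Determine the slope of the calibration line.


slope = (y2 - y1) / (x2 - x1)
= (43.05 - 20.32) / (45 - 20)
= 22.7300 / 25
= 0.9092

0.9092


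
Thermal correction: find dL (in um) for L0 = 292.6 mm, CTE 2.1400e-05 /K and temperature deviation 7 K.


dL = L * alpha * dT
= 292.6 * 2.1400e-05 * 7
= 0.0438315 mm
dL_um = 0.0438315 * 1000 = 43.8315 um

43.8315


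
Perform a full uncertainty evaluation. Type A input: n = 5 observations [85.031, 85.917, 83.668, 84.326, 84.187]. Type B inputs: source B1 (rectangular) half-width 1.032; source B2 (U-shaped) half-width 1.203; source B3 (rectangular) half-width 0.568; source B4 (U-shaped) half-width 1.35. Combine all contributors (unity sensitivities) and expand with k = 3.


mean = (85.031 + 85.917 + 83.668 + 84.326 + 84.187) / 5 = 84.6258
s = sqrt(sum((x - mean)^2)/(n-1)) = 0.87051577
u_A = s / sqrt(n) = 0.87051577 / sqrt(5) = 0.38930649
u_B1 = 1.032 / sqrt(3) = 0.59582548
u_B2 = 1.203 / sqrt(2) = 0.85064946
u_B3 = 0.568 / sqrt(3) = 0.32793495
u_B4 = 1.35 / sqrt(2) = 0.95459415
uc = sqrt(0.38930649^2 + 0.59582548^2 + 0.85064946^2 + 0.32793495^2 + 0.95459415^2) = 1.4996544
U = k * uc = 3 * 1.4996544
U = 4.4990

4.4990


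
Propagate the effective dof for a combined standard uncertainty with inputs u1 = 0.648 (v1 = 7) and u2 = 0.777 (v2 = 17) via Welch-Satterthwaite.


uc = sqrt(u1^2 + u2^2) = sqrt(0.648^2 + 0.777^2) = 1.0117475
v_eff = uc^4 / (u1^4/v1 + u2^4/v2)
= 1.0117475^4 / (0.648^4/7 + 0.777^4/17)
= 1.0478245 / 0.046628993
v_eff = 22.4715

22.4715


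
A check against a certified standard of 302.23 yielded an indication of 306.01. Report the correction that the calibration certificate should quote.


Correction = standard - reading
= 302.23 - 306.01
= -3.7800

-3.7800


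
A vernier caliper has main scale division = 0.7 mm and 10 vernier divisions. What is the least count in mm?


LC = MSD / n_div
= 0.7 / 10
= 0.0700

0.0700


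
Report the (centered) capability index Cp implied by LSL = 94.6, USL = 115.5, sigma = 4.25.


Cp = (USL - LSL) / (6 * sigma)
= (115.5 - 94.6) / (6 * 4.25)
= 20.9000 / 25.5000
= 0.8196

0.8196


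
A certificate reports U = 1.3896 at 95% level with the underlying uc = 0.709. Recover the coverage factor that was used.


k = U / uc
k = 1.3896 / 0.709
k = 1.96

1.96


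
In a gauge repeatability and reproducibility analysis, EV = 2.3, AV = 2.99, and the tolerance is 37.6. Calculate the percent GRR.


GRR = sqrt(EV^2 + AV^2) = sqrt(2.3^2 + 2.99^2) = 3.7722805
%GRR = GRR / tol * 100 = 3.7722805 / 37.6 * 100
%GRR = 10.0327

10.0327


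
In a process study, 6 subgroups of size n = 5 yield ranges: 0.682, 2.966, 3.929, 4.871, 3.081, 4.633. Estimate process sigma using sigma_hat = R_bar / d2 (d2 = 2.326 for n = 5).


R_bar = (0.682 + 2.966 + 3.929 + 4.871 + 3.081 + 4.633) / 6
R_bar = 20.162 / 6 = 3.3603333
sigma_hat = R_bar / d2 = 3.3603333 / 2.326 = 1.4447

1.4447


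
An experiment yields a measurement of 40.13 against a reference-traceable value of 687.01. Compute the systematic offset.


Systematic error = measured - true
= 40.13 - 687.01
= -646.8800

-646.8800


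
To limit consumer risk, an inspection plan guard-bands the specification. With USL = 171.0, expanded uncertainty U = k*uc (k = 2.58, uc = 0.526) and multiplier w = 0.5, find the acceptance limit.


U = k * uc = 2.58 * 0.526 = 1.35708
guard band g = w * U = 0.5 * 1.35708 = 0.67854
AL = USL - g = 171.0 - 0.67854
AL = 170.3215

170.3215


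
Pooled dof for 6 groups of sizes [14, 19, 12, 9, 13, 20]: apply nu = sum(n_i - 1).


nu = sum_i (n_i - 1)
nu = ((14 - 1) + (19 - 1) + (12 - 1) + (9 - 1) + (13 - 1) + (20 - 1))
nu = 13 + 18 + 11 + 8 + 12 + 19
nu = 81

81


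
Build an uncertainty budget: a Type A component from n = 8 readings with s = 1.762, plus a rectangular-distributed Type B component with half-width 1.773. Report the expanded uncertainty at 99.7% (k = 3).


u_A = s / sqrt(n) = 1.762 / sqrt(8) = 0.62296107
u_B = half_width / sqrt(3) = 1.773 / sqrt(3) = 1.023642
uc = sqrt(u_A^2 + u_B^2) = sqrt(0.62296107^2 + 1.023642^2) = 1.1983002
U = k * uc = 3 * 1.1983002
U = 3.5949

3.5949


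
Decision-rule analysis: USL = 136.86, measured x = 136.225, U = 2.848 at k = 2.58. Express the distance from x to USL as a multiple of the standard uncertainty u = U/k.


u = U / k = 2.848 / 2.58 = 1.103876
margin = |USL - x| = |136.86 - 136.225| = 0.635
z = margin / u = 0.635 / 1.103876
z = 0.5752

0.5752


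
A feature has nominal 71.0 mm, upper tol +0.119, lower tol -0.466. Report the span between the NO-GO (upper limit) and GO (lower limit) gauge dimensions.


GO = nominal - lower_tol (smallest hole = maximum material condition)
GO = 71.0 - 0.466 = 70.534
NO-GO = nominal + upper_tol (largest hole = least material condition)
NO-GO = 71.0 + 0.119 = 71.119
spread = NO-GO - GO = 71.119 - 70.534 = 0.5850

0.5850


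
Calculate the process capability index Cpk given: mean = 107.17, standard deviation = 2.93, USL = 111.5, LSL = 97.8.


Cpu = (USL - mean) / (3*sigma) = (111.5 - 107.17) / (3*2.93) = 0.4926
Cpl = (mean - LSL) / (3*sigma) = (107.17 - 97.8) / (3*2.93) = 1.0660
Cpk = min(Cpu, Cpl) = 0.4926

0.4926


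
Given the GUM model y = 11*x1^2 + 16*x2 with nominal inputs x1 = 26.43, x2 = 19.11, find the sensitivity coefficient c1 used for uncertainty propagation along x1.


y = 11*x1^2 + 16*x2
dy/dx1 = 2*11*x1
Evaluate at x1 = 26.43: c1 = 22 * 26.43
c1 = 581.4600

581.4600


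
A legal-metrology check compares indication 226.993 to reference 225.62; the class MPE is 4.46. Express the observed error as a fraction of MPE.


e = indication - reference = 226.993 - 225.62 = 1.3730
|e| = 1.3730
ratio = |e| / MPE = 1.3730 / 4.46
ratio = 0.3078

0.3078


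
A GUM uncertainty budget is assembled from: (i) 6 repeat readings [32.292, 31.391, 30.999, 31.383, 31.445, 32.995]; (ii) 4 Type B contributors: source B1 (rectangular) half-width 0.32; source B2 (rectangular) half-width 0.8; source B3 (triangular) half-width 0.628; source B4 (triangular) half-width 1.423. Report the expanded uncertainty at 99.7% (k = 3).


mean = (32.292 + 31.391 + 30.999 + 31.383 + 31.445 + 32.995) / 6 = 31.75083333
s = sqrt(sum((x - mean)^2)/(n-1)) = 0.74355643
u_A = s / sqrt(n) = 0.74355643 / sqrt(6) = 0.30355564
u_B1 = 0.32 / sqrt(3) = 0.18475209
u_B2 = 0.8 / sqrt(3) = 0.46188022
u_B3 = 0.628 / sqrt(6) = 0.25637993
u_B4 = 1.423 / sqrt(6) = 0.58093732
uc = sqrt(0.30355564^2 + 0.18475209^2 + 0.46188022^2 + 0.25637993^2 + 0.58093732^2) = 0.86187675
U = k * uc = 3 * 0.86187675
U = 2.5856

2.5856


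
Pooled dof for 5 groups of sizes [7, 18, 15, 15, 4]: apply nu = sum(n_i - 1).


nu = sum_i (n_i - 1)
nu = ((7 - 1) + (18 - 1) + (15 - 1) + (15 - 1) + (4 - 1))
nu = 6 + 17 + 14 + 14 + 3
nu = 54

54


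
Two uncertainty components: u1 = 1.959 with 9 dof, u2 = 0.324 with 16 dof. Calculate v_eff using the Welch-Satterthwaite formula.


uc = sqrt(u1^2 + u2^2) = sqrt(1.959^2 + 0.324^2) = 1.9856125
v_eff = uc^4 / (u1^4/v1 + u2^4/v2)
= 1.9856125^4 / (1.959^4/9 + 0.324^4/16)
= 15.544544 / 1.6371105
v_eff = 9.4951

9.4951


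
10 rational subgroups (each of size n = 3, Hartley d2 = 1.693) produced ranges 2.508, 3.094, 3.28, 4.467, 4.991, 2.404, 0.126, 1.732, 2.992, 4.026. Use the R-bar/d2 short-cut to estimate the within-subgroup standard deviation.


R_bar = (2.508 + 3.094 + 3.28 + 4.467 + 4.991 + 2.404 + 0.126 + 1.732 + 2.992 + 4.026) / 10
R_bar = 29.62 / 10 = 2.962
sigma_hat = R_bar / d2 = 2.962 / 1.693 = 1.7496

1.7496


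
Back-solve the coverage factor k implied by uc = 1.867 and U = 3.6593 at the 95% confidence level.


k = U / uc
k = 3.6593 / 1.867
k = 1.96

1.96


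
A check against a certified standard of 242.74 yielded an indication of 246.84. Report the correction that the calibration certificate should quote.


Correction = standard - reading
= 242.74 - 246.84
= -4.1000

-4.1000


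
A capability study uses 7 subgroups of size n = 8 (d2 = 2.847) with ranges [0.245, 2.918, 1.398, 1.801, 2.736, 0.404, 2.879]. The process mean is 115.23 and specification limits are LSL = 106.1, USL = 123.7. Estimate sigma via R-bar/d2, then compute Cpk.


R_bar = (0.245 + 2.918 + 1.398 + 1.801 + 2.736 + 0.404 + 2.879) / 7 = 1.7687143
sigma = R_bar / d2 = 1.7687143 / 2.847 = 0.62125546
Cp = (USL - LSL)/(6*sigma) = (123.7 - 106.1)/(6*0.62125546) = 4.7216
Cpu = (123.7 - 115.23)/(3*0.62125546) = 4.5446
Cpl = (115.23 - 106.1)/(3*0.62125546) = 4.8987
Cpk = min(Cpu, Cpl) = 4.5446

4.5446


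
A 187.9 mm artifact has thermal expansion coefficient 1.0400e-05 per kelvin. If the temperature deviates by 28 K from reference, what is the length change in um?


dL = L * alpha * dT
= 187.9 * 1.0400e-05 * 28
= 0.0547165 mm
dL_um = 0.0547165 * 1000 = 54.7165 um

54.7165


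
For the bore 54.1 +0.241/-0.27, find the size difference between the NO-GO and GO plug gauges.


GO = nominal - lower_tol (smallest hole = maximum material condition)
GO = 54.1 - 0.27 = 53.83
NO-GO = nominal + upper_tol (largest hole = least material condition)
NO-GO = 54.1 + 0.241 = 54.341
spread = NO-GO - GO = 54.341 - 53.83 = 0.5110

0.5110


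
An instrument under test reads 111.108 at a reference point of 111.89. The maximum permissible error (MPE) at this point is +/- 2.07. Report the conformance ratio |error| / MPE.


e = indication - reference = 111.108 - 111.89 = -0.7820
|e| = 0.7820
ratio = |e| / MPE = 0.7820 / 2.07
ratio = 0.3778

0.3778


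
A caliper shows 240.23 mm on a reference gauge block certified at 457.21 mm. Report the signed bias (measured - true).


Systematic error = measured - true
= 240.23 - 457.21
= -216.9800

-216.9800


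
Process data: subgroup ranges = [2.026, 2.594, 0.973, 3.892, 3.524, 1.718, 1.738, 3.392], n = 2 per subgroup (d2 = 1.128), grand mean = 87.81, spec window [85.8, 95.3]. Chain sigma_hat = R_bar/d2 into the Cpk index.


R_bar = (2.026 + 2.594 + 0.973 + 3.892 + 3.524 + 1.718 + 1.738 + 3.392) / 8 = 2.482125
sigma = R_bar / d2 = 2.482125 / 1.128 = 2.2004654
Cp = (USL - LSL)/(6*sigma) = (95.3 - 85.8)/(6*2.2004654) = 0.7195
Cpu = (95.3 - 87.81)/(3*2.2004654) = 1.1346
Cpl = (87.81 - 85.8)/(3*2.2004654) = 0.3045
Cpk = min(Cpu, Cpl) = 0.3045

0.3045


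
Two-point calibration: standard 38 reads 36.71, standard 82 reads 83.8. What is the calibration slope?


slope = (y2 - y1) / (x2 - x1)
= (83.8 - 36.71) / (82 - 38)
= 47.0900 / 44
= 1.0702

1.0702


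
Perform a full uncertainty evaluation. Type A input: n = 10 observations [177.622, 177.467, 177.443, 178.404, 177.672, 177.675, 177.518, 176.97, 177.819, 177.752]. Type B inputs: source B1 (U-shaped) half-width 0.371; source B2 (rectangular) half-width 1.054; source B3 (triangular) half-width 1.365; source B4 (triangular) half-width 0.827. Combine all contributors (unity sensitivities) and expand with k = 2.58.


mean = (177.622 + 177.467 + 177.443 + 178.404 + 177.672 + 177.675 + 177.518 + 176.97 + 177.819 + 177.752) / 10 = 177.6342
s = sqrt(sum((x - mean)^2)/(n-1)) = 0.35948105
u_A = s / sqrt(n) = 0.35948105 / sqrt(10) = 0.11367789
u_B1 = 0.371 / sqrt(2) = 0.26233662
u_B2 = 1.054 / sqrt(3) = 0.60852718
u_B3 = 1.365 / sqrt(6) = 0.55725892
u_B4 = 0.827 / sqrt(6) = 0.33762134
uc = sqrt(0.11367789^2 + 0.26233662^2 + 0.60852718^2 + 0.55725892^2 + 0.33762134^2) = 0.9362554
U = k * uc = 2.58 * 0.9362554
U = 2.4155

2.4155


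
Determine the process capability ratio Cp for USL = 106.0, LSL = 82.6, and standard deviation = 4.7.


Cp = (USL - LSL) / (6 * sigma)
= (106.0 - 82.6) / (6 * 4.7)
= 23.4000 / 28.2000
= 0.8298

0.8298


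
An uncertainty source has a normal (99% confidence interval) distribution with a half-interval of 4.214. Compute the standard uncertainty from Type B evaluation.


u_B = half_width / 2.576
u_B = 4.214 / 2.576
u_B = 1.6359

1.6359


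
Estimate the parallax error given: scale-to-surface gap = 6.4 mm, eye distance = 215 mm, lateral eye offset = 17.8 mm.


error = h * offset / d
= 6.4 * 17.8 / 215
= 0.5299

0.5299


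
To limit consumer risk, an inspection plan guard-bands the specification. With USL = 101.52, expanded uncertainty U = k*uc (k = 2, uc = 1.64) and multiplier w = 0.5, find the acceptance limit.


U = k * uc = 2 * 1.64 = 3.28
guard band g = w * U = 0.5 * 3.28 = 1.64
AL = USL - g = 101.52 - 1.64
AL = 99.8800

99.8800


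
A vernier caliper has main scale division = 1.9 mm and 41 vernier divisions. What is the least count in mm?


LC = MSD / n_div
= 1.9 / 41
= 0.0463

0.0463


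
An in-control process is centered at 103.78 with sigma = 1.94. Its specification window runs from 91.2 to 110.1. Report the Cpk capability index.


Cpu = (USL - mean) / (3*sigma) = (110.1 - 103.78) / (3*1.94) = 1.0859
Cpl = (mean - LSL) / (3*sigma) = (103.78 - 91.2) / (3*1.94) = 2.1615
Cpk = min(Cpu, Cpl) = 1.0859

1.0859


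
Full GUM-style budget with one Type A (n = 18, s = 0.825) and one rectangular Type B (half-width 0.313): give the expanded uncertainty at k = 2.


u_A = s / sqrt(n) = 0.825 / sqrt(18) = 0.19445436
u_B = half_width / sqrt(3) = 0.313 / sqrt(3) = 0.18071063
uc = sqrt(u_A^2 + u_B^2) = sqrt(0.19445436^2 + 0.18071063^2) = 0.26545966
U = k * uc = 2 * 0.26545966
U = 0.5309

0.5309


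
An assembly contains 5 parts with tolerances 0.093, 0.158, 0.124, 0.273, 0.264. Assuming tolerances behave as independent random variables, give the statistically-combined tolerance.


RSS = sqrt(0.093^2 + 0.158^2 + 0.124^2 + 0.273^2 + 0.264^2)
= sqrt(0.193214)
= 0.4396

0.4396


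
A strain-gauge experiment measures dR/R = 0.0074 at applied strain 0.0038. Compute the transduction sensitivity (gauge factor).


GF = (dR/R) / epsilon
= 0.0074 / 0.0038
= 1.9474

1.9474


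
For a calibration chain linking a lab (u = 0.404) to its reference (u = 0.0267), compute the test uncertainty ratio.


TUR = u_lab / u_ref
= 0.404 / 0.0267
= 15.1311

15.1311


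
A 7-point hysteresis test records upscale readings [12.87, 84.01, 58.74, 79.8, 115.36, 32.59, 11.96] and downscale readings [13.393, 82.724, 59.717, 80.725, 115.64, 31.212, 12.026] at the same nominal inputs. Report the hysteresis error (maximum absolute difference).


|12.87 - 13.393| = 0.5230
|84.01 - 82.724| = 1.2860
|58.74 - 59.717| = 0.9770
|79.8 - 80.725| = 0.9250
|115.36 - 115.64| = 0.2800
|32.59 - 31.212| = 1.3780
|11.96 - 12.026| = 0.0660
hysteresis = max(diffs) = 1.3780

1.3780


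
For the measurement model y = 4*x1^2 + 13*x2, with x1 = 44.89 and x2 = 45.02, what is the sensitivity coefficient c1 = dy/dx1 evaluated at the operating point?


y = 4*x1^2 + 13*x2
dy/dx1 = 2*4*x1
Evaluate at x1 = 44.89: c1 = 8 * 44.89
c1 = 359.1200

359.1200


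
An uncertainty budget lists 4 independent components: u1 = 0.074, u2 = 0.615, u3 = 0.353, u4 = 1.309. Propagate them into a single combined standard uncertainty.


uc = sqrt(0.074^2 + 0.615^2 + 0.353^2 + 1.309^2)
uc = sqrt(2.221791)
uc = 1.4906

1.4906


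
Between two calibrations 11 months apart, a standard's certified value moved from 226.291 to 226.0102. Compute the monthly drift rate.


rate = (v2 - v1) / months
= (226.0102 - 226.291) / 11
= -0.2808 / 11
= -0.0255

-0.0255


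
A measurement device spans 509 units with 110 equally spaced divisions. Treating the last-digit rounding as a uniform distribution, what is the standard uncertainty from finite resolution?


resolution = range / divisions
resolution = 509 / 110 = 4.6272727
u_res = resolution / (2*sqrt(3))
u_res = 4.6272727 / 3.4641016
u_res = 1.3358

1.3358


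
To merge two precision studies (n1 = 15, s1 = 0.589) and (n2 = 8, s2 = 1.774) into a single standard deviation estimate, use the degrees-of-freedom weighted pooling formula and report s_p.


s_p = sqrt(((n1-1)*s1^2 + (n2-1)*s2^2) / (n1+n2-2))
numerator = (15-1)*0.589^2 + (8-1)*1.774^2 = 4.856894 + 22.029532 = 26.886426
denominator = 15 + 8 - 2 = 21
s_p^2 = 26.886426 / 21 = 1.280306
s_p = sqrt(1.280306) = 1.1315

1.1315


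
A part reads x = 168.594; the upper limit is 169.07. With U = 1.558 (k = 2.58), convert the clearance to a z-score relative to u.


u = U / k = 1.558 / 2.58 = 0.60387597
margin = |USL - x| = |169.07 - 168.594| = 0.476
z = margin / u = 0.476 / 0.60387597
z = 0.7882

0.7882


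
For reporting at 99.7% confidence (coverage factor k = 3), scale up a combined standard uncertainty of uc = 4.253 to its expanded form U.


U = k * uc
U = 3 * 4.253
U = 12.7590

12.7590


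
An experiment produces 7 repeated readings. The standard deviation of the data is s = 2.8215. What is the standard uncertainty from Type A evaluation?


u_A = s / sqrt(n)
u_A = 2.8215 / sqrt(7)
u_A = 2.8215 / 2.6457513
u_A = 1.0664

1.0664


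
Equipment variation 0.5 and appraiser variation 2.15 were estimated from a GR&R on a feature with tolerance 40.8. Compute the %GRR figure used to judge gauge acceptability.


GRR = sqrt(EV^2 + AV^2) = sqrt(0.5^2 + 2.15^2) = 2.207374
%GRR = GRR / tol * 100 = 2.207374 / 40.8 * 100
%GRR = 5.4102

5.4102


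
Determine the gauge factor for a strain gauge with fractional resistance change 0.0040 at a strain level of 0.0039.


GF = (dR/R) / epsilon
= 0.0040 / 0.0039
= 1.0256

1.0256


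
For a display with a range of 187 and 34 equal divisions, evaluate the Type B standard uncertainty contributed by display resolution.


resolution = range / divisions
resolution = 187 / 34 = 5.5
u_res = resolution / (2*sqrt(3))
u_res = 5.5 / 3.4641016
u_res = 1.5877

1.5877


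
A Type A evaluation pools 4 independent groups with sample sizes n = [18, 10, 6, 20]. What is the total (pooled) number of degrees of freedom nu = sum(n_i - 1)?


nu = sum_i (n_i - 1)
nu = ((18 - 1) + (10 - 1) + (6 - 1) + (20 - 1))
nu = 17 + 9 + 5 + 19
nu = 50

50


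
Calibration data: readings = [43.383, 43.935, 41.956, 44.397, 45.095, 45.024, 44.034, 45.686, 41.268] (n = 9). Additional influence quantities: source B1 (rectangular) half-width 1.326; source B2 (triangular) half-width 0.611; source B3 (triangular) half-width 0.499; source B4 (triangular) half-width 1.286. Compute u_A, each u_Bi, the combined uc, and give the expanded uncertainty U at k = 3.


mean = (43.383 + 43.935 + 41.956 + 44.397 + 45.095 + 45.024 + 44.034 + 45.686 + 41.268) / 9 = 43.86422222
s = sqrt(sum((x - mean)^2)/(n-1)) = 1.4624344
u_A = s / sqrt(n) = 1.4624344 / sqrt(9) = 0.48747813
u_B1 = 1.326 / sqrt(3) = 0.76556646
u_B2 = 0.611 / sqrt(6) = 0.24943971
u_B3 = 0.499 / sqrt(6) = 0.2037159
u_B4 = 1.286 / sqrt(6) = 0.5250073
uc = sqrt(0.48747813^2 + 0.76556646^2 + 0.24943971^2 + 0.2037159^2 + 0.5250073^2) = 1.09685
U = k * uc = 3 * 1.09685
U = 3.2906

3.2906


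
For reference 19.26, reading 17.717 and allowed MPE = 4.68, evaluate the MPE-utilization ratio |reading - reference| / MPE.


e = indication - reference = 17.717 - 19.26 = -1.5430
|e| = 1.5430
ratio = |e| / MPE = 1.5430 / 4.68
ratio = 0.3297

0.3297


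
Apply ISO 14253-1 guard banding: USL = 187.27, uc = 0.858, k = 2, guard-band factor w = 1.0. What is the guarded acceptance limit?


U = k * uc = 2 * 0.858 = 1.716
guard band g = w * U = 1.0 * 1.716 = 1.716
AL = USL - g = 187.27 - 1.716
AL = 185.5540

185.5540


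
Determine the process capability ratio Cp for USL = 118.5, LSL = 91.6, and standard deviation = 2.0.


Cp = (USL - LSL) / (6 * sigma)
= (118.5 - 91.6) / (6 * 2.0)
= 26.9000 / 12.0000
= 2.2417

2.2417


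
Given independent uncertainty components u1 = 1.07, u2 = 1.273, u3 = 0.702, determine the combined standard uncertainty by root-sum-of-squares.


uc = sqrt(1.07^2 + 1.273^2 + 0.702^2)
uc = sqrt(3.258233)
uc = 1.8051

1.8051
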